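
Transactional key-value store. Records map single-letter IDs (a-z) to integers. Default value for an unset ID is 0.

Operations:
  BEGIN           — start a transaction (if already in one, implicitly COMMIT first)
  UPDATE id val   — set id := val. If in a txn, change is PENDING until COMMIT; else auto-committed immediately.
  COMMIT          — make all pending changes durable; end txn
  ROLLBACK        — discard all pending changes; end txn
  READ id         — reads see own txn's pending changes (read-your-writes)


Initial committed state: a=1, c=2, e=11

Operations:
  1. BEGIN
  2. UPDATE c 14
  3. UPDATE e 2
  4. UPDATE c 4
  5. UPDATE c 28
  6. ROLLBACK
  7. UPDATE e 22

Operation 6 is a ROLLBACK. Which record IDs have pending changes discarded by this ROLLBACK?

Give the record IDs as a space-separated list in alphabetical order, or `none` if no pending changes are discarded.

Initial committed: {a=1, c=2, e=11}
Op 1: BEGIN: in_txn=True, pending={}
Op 2: UPDATE c=14 (pending; pending now {c=14})
Op 3: UPDATE e=2 (pending; pending now {c=14, e=2})
Op 4: UPDATE c=4 (pending; pending now {c=4, e=2})
Op 5: UPDATE c=28 (pending; pending now {c=28, e=2})
Op 6: ROLLBACK: discarded pending ['c', 'e']; in_txn=False
Op 7: UPDATE e=22 (auto-commit; committed e=22)
ROLLBACK at op 6 discards: ['c', 'e']

Answer: c e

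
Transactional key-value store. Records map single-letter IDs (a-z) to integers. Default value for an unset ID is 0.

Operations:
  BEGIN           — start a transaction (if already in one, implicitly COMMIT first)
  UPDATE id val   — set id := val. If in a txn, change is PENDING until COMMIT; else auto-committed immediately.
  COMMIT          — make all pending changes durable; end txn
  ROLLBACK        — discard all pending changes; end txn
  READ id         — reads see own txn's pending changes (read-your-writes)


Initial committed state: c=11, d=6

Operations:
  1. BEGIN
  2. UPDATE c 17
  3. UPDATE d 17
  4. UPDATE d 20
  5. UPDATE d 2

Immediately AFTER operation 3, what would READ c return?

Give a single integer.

Initial committed: {c=11, d=6}
Op 1: BEGIN: in_txn=True, pending={}
Op 2: UPDATE c=17 (pending; pending now {c=17})
Op 3: UPDATE d=17 (pending; pending now {c=17, d=17})
After op 3: visible(c) = 17 (pending={c=17, d=17}, committed={c=11, d=6})

Answer: 17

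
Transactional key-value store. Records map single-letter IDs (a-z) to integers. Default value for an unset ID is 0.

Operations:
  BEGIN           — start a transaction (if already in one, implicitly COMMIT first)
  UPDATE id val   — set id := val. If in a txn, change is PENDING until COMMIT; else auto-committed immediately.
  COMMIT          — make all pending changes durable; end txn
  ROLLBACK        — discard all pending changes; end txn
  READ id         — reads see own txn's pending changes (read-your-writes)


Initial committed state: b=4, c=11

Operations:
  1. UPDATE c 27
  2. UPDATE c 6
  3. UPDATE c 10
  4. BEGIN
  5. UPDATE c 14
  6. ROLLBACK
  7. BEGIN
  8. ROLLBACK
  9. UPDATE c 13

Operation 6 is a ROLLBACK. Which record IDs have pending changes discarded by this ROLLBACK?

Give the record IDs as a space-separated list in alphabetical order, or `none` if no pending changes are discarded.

Answer: c

Derivation:
Initial committed: {b=4, c=11}
Op 1: UPDATE c=27 (auto-commit; committed c=27)
Op 2: UPDATE c=6 (auto-commit; committed c=6)
Op 3: UPDATE c=10 (auto-commit; committed c=10)
Op 4: BEGIN: in_txn=True, pending={}
Op 5: UPDATE c=14 (pending; pending now {c=14})
Op 6: ROLLBACK: discarded pending ['c']; in_txn=False
Op 7: BEGIN: in_txn=True, pending={}
Op 8: ROLLBACK: discarded pending []; in_txn=False
Op 9: UPDATE c=13 (auto-commit; committed c=13)
ROLLBACK at op 6 discards: ['c']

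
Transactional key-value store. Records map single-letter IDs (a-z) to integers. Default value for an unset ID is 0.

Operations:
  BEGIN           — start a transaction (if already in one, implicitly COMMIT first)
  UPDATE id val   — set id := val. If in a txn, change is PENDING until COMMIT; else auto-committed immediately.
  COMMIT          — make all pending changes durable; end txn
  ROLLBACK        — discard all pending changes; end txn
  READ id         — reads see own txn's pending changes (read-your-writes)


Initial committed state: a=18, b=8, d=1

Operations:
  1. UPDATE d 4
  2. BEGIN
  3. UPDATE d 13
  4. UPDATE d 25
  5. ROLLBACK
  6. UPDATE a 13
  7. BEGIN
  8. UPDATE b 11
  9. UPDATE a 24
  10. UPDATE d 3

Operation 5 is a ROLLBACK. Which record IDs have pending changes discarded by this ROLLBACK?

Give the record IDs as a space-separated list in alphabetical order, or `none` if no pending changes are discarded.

Initial committed: {a=18, b=8, d=1}
Op 1: UPDATE d=4 (auto-commit; committed d=4)
Op 2: BEGIN: in_txn=True, pending={}
Op 3: UPDATE d=13 (pending; pending now {d=13})
Op 4: UPDATE d=25 (pending; pending now {d=25})
Op 5: ROLLBACK: discarded pending ['d']; in_txn=False
Op 6: UPDATE a=13 (auto-commit; committed a=13)
Op 7: BEGIN: in_txn=True, pending={}
Op 8: UPDATE b=11 (pending; pending now {b=11})
Op 9: UPDATE a=24 (pending; pending now {a=24, b=11})
Op 10: UPDATE d=3 (pending; pending now {a=24, b=11, d=3})
ROLLBACK at op 5 discards: ['d']

Answer: d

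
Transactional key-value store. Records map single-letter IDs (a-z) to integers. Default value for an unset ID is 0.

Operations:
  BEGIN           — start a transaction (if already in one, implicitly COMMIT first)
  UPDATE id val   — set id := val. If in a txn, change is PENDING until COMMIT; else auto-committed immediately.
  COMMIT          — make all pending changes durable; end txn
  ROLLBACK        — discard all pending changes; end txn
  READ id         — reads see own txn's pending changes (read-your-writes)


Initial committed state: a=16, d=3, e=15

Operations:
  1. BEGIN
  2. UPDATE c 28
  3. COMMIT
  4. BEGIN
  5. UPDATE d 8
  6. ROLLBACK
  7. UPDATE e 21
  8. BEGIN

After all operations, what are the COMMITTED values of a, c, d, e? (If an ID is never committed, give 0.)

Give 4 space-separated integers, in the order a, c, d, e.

Answer: 16 28 3 21

Derivation:
Initial committed: {a=16, d=3, e=15}
Op 1: BEGIN: in_txn=True, pending={}
Op 2: UPDATE c=28 (pending; pending now {c=28})
Op 3: COMMIT: merged ['c'] into committed; committed now {a=16, c=28, d=3, e=15}
Op 4: BEGIN: in_txn=True, pending={}
Op 5: UPDATE d=8 (pending; pending now {d=8})
Op 6: ROLLBACK: discarded pending ['d']; in_txn=False
Op 7: UPDATE e=21 (auto-commit; committed e=21)
Op 8: BEGIN: in_txn=True, pending={}
Final committed: {a=16, c=28, d=3, e=21}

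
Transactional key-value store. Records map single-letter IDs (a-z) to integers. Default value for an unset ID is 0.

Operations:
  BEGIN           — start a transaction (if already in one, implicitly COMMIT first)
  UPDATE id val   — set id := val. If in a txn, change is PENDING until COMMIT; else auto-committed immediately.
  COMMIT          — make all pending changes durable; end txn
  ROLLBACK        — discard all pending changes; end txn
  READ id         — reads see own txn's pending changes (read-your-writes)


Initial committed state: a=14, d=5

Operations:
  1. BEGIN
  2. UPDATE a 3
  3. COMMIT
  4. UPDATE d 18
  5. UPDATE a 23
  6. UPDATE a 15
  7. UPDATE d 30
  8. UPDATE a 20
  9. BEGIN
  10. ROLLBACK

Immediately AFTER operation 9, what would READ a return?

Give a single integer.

Answer: 20

Derivation:
Initial committed: {a=14, d=5}
Op 1: BEGIN: in_txn=True, pending={}
Op 2: UPDATE a=3 (pending; pending now {a=3})
Op 3: COMMIT: merged ['a'] into committed; committed now {a=3, d=5}
Op 4: UPDATE d=18 (auto-commit; committed d=18)
Op 5: UPDATE a=23 (auto-commit; committed a=23)
Op 6: UPDATE a=15 (auto-commit; committed a=15)
Op 7: UPDATE d=30 (auto-commit; committed d=30)
Op 8: UPDATE a=20 (auto-commit; committed a=20)
Op 9: BEGIN: in_txn=True, pending={}
After op 9: visible(a) = 20 (pending={}, committed={a=20, d=30})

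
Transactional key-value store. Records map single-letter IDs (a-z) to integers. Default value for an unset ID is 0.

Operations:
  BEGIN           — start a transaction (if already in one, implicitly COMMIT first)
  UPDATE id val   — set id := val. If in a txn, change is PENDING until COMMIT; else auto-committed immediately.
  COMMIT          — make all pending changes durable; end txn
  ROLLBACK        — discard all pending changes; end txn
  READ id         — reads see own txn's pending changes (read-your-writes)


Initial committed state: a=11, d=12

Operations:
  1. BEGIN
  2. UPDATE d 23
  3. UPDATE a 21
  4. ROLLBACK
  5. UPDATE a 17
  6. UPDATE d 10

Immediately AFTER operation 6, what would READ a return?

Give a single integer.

Answer: 17

Derivation:
Initial committed: {a=11, d=12}
Op 1: BEGIN: in_txn=True, pending={}
Op 2: UPDATE d=23 (pending; pending now {d=23})
Op 3: UPDATE a=21 (pending; pending now {a=21, d=23})
Op 4: ROLLBACK: discarded pending ['a', 'd']; in_txn=False
Op 5: UPDATE a=17 (auto-commit; committed a=17)
Op 6: UPDATE d=10 (auto-commit; committed d=10)
After op 6: visible(a) = 17 (pending={}, committed={a=17, d=10})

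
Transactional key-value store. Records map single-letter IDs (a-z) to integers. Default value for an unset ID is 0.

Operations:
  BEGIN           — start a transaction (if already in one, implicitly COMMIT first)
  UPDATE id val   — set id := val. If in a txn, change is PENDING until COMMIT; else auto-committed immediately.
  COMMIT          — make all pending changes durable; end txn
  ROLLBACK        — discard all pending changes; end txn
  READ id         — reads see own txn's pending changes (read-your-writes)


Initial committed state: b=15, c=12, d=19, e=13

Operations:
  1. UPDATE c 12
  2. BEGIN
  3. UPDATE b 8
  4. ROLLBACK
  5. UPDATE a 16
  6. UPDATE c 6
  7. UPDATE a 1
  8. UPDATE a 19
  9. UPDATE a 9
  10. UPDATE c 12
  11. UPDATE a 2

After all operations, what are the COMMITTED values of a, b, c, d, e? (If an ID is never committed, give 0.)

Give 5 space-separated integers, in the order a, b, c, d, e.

Answer: 2 15 12 19 13

Derivation:
Initial committed: {b=15, c=12, d=19, e=13}
Op 1: UPDATE c=12 (auto-commit; committed c=12)
Op 2: BEGIN: in_txn=True, pending={}
Op 3: UPDATE b=8 (pending; pending now {b=8})
Op 4: ROLLBACK: discarded pending ['b']; in_txn=False
Op 5: UPDATE a=16 (auto-commit; committed a=16)
Op 6: UPDATE c=6 (auto-commit; committed c=6)
Op 7: UPDATE a=1 (auto-commit; committed a=1)
Op 8: UPDATE a=19 (auto-commit; committed a=19)
Op 9: UPDATE a=9 (auto-commit; committed a=9)
Op 10: UPDATE c=12 (auto-commit; committed c=12)
Op 11: UPDATE a=2 (auto-commit; committed a=2)
Final committed: {a=2, b=15, c=12, d=19, e=13}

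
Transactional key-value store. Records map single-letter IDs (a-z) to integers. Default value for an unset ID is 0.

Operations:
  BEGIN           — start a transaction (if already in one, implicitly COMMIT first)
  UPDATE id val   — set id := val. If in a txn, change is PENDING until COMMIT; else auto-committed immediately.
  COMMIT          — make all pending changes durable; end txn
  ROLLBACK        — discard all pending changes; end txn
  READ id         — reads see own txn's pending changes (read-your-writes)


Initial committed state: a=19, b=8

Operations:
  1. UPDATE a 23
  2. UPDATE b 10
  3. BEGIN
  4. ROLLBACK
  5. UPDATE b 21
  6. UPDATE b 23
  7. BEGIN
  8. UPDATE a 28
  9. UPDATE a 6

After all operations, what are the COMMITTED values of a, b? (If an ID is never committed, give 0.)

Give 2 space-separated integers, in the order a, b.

Initial committed: {a=19, b=8}
Op 1: UPDATE a=23 (auto-commit; committed a=23)
Op 2: UPDATE b=10 (auto-commit; committed b=10)
Op 3: BEGIN: in_txn=True, pending={}
Op 4: ROLLBACK: discarded pending []; in_txn=False
Op 5: UPDATE b=21 (auto-commit; committed b=21)
Op 6: UPDATE b=23 (auto-commit; committed b=23)
Op 7: BEGIN: in_txn=True, pending={}
Op 8: UPDATE a=28 (pending; pending now {a=28})
Op 9: UPDATE a=6 (pending; pending now {a=6})
Final committed: {a=23, b=23}

Answer: 23 23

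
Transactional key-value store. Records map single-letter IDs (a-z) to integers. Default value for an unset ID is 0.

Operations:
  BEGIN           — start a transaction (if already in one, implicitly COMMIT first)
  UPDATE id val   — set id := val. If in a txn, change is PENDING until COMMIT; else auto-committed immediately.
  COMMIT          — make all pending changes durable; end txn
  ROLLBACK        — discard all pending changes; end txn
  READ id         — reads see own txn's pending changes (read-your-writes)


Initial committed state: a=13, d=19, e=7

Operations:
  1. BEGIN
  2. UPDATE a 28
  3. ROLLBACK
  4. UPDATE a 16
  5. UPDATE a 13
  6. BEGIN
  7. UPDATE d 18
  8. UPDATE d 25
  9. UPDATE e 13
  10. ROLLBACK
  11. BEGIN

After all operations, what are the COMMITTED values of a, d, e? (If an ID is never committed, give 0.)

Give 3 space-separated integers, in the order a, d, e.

Answer: 13 19 7

Derivation:
Initial committed: {a=13, d=19, e=7}
Op 1: BEGIN: in_txn=True, pending={}
Op 2: UPDATE a=28 (pending; pending now {a=28})
Op 3: ROLLBACK: discarded pending ['a']; in_txn=False
Op 4: UPDATE a=16 (auto-commit; committed a=16)
Op 5: UPDATE a=13 (auto-commit; committed a=13)
Op 6: BEGIN: in_txn=True, pending={}
Op 7: UPDATE d=18 (pending; pending now {d=18})
Op 8: UPDATE d=25 (pending; pending now {d=25})
Op 9: UPDATE e=13 (pending; pending now {d=25, e=13})
Op 10: ROLLBACK: discarded pending ['d', 'e']; in_txn=False
Op 11: BEGIN: in_txn=True, pending={}
Final committed: {a=13, d=19, e=7}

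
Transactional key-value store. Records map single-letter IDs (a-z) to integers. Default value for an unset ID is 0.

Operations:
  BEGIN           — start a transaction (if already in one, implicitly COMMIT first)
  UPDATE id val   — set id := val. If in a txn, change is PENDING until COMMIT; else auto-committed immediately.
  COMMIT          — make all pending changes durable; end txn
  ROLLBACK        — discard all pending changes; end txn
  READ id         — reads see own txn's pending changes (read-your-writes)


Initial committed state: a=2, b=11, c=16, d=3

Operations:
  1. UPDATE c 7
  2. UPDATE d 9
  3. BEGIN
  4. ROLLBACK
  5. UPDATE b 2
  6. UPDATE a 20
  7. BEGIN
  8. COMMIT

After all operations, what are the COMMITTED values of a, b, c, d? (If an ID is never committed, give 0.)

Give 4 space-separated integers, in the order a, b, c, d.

Initial committed: {a=2, b=11, c=16, d=3}
Op 1: UPDATE c=7 (auto-commit; committed c=7)
Op 2: UPDATE d=9 (auto-commit; committed d=9)
Op 3: BEGIN: in_txn=True, pending={}
Op 4: ROLLBACK: discarded pending []; in_txn=False
Op 5: UPDATE b=2 (auto-commit; committed b=2)
Op 6: UPDATE a=20 (auto-commit; committed a=20)
Op 7: BEGIN: in_txn=True, pending={}
Op 8: COMMIT: merged [] into committed; committed now {a=20, b=2, c=7, d=9}
Final committed: {a=20, b=2, c=7, d=9}

Answer: 20 2 7 9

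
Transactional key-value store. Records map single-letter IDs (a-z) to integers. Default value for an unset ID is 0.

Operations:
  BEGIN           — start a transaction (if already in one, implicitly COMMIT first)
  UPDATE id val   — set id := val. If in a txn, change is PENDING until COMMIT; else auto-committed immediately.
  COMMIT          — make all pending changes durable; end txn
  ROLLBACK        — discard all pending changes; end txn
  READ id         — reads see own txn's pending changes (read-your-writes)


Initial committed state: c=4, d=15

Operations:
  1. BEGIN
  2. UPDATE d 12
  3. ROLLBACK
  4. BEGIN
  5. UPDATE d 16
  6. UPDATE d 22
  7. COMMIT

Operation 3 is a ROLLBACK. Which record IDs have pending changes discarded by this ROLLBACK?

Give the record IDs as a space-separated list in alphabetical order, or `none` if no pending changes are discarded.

Initial committed: {c=4, d=15}
Op 1: BEGIN: in_txn=True, pending={}
Op 2: UPDATE d=12 (pending; pending now {d=12})
Op 3: ROLLBACK: discarded pending ['d']; in_txn=False
Op 4: BEGIN: in_txn=True, pending={}
Op 5: UPDATE d=16 (pending; pending now {d=16})
Op 6: UPDATE d=22 (pending; pending now {d=22})
Op 7: COMMIT: merged ['d'] into committed; committed now {c=4, d=22}
ROLLBACK at op 3 discards: ['d']

Answer: d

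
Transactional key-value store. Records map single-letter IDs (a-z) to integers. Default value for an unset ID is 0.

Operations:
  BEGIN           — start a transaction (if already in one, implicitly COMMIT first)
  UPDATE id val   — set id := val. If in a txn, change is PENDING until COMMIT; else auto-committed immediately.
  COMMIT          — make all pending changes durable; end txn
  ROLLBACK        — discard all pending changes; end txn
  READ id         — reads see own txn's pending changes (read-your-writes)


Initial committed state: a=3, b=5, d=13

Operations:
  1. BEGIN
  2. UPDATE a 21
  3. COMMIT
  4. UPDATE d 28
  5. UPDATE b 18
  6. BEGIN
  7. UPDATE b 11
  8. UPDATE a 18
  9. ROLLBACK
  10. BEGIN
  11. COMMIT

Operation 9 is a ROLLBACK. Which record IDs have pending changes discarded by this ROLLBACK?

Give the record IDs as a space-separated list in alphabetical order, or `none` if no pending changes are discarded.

Answer: a b

Derivation:
Initial committed: {a=3, b=5, d=13}
Op 1: BEGIN: in_txn=True, pending={}
Op 2: UPDATE a=21 (pending; pending now {a=21})
Op 3: COMMIT: merged ['a'] into committed; committed now {a=21, b=5, d=13}
Op 4: UPDATE d=28 (auto-commit; committed d=28)
Op 5: UPDATE b=18 (auto-commit; committed b=18)
Op 6: BEGIN: in_txn=True, pending={}
Op 7: UPDATE b=11 (pending; pending now {b=11})
Op 8: UPDATE a=18 (pending; pending now {a=18, b=11})
Op 9: ROLLBACK: discarded pending ['a', 'b']; in_txn=False
Op 10: BEGIN: in_txn=True, pending={}
Op 11: COMMIT: merged [] into committed; committed now {a=21, b=18, d=28}
ROLLBACK at op 9 discards: ['a', 'b']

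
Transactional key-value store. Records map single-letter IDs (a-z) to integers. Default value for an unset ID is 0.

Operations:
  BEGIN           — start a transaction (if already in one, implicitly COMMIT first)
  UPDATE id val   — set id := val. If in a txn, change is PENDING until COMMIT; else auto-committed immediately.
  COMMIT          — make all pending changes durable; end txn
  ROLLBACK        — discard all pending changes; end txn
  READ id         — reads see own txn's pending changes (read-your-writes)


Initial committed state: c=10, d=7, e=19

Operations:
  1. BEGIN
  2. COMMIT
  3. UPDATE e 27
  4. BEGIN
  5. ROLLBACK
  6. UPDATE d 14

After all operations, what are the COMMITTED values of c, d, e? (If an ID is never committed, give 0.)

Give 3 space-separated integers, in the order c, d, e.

Answer: 10 14 27

Derivation:
Initial committed: {c=10, d=7, e=19}
Op 1: BEGIN: in_txn=True, pending={}
Op 2: COMMIT: merged [] into committed; committed now {c=10, d=7, e=19}
Op 3: UPDATE e=27 (auto-commit; committed e=27)
Op 4: BEGIN: in_txn=True, pending={}
Op 5: ROLLBACK: discarded pending []; in_txn=False
Op 6: UPDATE d=14 (auto-commit; committed d=14)
Final committed: {c=10, d=14, e=27}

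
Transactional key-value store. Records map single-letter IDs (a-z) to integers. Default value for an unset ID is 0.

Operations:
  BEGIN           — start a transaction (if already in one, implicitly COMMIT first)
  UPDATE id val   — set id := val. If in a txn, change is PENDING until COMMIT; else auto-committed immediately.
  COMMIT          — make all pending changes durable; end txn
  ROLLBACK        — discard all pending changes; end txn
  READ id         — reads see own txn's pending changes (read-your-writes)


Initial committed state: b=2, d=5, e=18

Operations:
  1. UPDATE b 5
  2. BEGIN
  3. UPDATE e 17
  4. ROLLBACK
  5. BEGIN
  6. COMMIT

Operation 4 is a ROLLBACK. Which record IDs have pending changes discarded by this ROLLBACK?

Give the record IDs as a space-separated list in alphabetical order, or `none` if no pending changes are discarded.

Answer: e

Derivation:
Initial committed: {b=2, d=5, e=18}
Op 1: UPDATE b=5 (auto-commit; committed b=5)
Op 2: BEGIN: in_txn=True, pending={}
Op 3: UPDATE e=17 (pending; pending now {e=17})
Op 4: ROLLBACK: discarded pending ['e']; in_txn=False
Op 5: BEGIN: in_txn=True, pending={}
Op 6: COMMIT: merged [] into committed; committed now {b=5, d=5, e=18}
ROLLBACK at op 4 discards: ['e']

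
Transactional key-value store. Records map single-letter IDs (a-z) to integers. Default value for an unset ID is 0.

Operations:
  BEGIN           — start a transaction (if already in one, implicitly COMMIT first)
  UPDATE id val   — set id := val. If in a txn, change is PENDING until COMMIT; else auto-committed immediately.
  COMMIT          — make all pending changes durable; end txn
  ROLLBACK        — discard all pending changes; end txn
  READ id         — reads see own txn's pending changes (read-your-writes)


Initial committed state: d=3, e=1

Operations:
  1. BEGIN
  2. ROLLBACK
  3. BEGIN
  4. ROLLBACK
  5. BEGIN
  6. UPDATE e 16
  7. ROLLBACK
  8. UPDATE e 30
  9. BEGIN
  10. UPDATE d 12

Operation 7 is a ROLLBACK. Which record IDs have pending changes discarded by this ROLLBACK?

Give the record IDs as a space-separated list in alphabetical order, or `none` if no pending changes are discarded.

Answer: e

Derivation:
Initial committed: {d=3, e=1}
Op 1: BEGIN: in_txn=True, pending={}
Op 2: ROLLBACK: discarded pending []; in_txn=False
Op 3: BEGIN: in_txn=True, pending={}
Op 4: ROLLBACK: discarded pending []; in_txn=False
Op 5: BEGIN: in_txn=True, pending={}
Op 6: UPDATE e=16 (pending; pending now {e=16})
Op 7: ROLLBACK: discarded pending ['e']; in_txn=False
Op 8: UPDATE e=30 (auto-commit; committed e=30)
Op 9: BEGIN: in_txn=True, pending={}
Op 10: UPDATE d=12 (pending; pending now {d=12})
ROLLBACK at op 7 discards: ['e']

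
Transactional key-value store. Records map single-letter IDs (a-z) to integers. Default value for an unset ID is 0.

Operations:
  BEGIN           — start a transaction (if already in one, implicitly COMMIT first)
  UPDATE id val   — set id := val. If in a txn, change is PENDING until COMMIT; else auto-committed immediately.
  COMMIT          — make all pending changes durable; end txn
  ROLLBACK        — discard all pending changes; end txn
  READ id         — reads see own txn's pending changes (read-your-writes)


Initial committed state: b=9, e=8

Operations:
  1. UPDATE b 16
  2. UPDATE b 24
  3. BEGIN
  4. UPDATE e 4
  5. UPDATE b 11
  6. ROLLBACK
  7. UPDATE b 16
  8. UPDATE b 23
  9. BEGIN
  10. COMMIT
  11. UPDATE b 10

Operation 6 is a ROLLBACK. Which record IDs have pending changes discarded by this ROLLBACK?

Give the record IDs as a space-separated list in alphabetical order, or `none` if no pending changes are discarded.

Answer: b e

Derivation:
Initial committed: {b=9, e=8}
Op 1: UPDATE b=16 (auto-commit; committed b=16)
Op 2: UPDATE b=24 (auto-commit; committed b=24)
Op 3: BEGIN: in_txn=True, pending={}
Op 4: UPDATE e=4 (pending; pending now {e=4})
Op 5: UPDATE b=11 (pending; pending now {b=11, e=4})
Op 6: ROLLBACK: discarded pending ['b', 'e']; in_txn=False
Op 7: UPDATE b=16 (auto-commit; committed b=16)
Op 8: UPDATE b=23 (auto-commit; committed b=23)
Op 9: BEGIN: in_txn=True, pending={}
Op 10: COMMIT: merged [] into committed; committed now {b=23, e=8}
Op 11: UPDATE b=10 (auto-commit; committed b=10)
ROLLBACK at op 6 discards: ['b', 'e']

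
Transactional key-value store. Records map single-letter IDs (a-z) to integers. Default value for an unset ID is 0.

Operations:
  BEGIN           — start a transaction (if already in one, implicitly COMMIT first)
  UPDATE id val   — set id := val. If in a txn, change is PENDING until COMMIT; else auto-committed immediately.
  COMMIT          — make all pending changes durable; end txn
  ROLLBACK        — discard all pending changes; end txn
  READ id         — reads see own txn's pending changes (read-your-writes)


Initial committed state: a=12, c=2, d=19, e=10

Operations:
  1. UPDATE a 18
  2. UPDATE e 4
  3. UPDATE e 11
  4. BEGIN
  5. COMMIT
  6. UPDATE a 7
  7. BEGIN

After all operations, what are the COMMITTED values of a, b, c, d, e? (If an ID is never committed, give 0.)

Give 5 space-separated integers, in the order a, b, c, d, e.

Initial committed: {a=12, c=2, d=19, e=10}
Op 1: UPDATE a=18 (auto-commit; committed a=18)
Op 2: UPDATE e=4 (auto-commit; committed e=4)
Op 3: UPDATE e=11 (auto-commit; committed e=11)
Op 4: BEGIN: in_txn=True, pending={}
Op 5: COMMIT: merged [] into committed; committed now {a=18, c=2, d=19, e=11}
Op 6: UPDATE a=7 (auto-commit; committed a=7)
Op 7: BEGIN: in_txn=True, pending={}
Final committed: {a=7, c=2, d=19, e=11}

Answer: 7 0 2 19 11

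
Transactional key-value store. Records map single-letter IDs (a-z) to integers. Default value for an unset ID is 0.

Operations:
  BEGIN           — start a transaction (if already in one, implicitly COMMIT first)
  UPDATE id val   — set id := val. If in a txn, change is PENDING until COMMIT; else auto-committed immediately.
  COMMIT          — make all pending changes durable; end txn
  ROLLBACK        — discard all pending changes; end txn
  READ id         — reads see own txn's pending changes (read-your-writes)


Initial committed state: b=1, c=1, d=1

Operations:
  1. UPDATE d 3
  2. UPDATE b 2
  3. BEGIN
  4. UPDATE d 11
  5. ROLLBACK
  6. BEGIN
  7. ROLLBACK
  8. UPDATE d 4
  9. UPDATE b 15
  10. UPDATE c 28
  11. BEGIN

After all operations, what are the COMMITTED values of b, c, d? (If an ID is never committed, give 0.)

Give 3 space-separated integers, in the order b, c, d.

Initial committed: {b=1, c=1, d=1}
Op 1: UPDATE d=3 (auto-commit; committed d=3)
Op 2: UPDATE b=2 (auto-commit; committed b=2)
Op 3: BEGIN: in_txn=True, pending={}
Op 4: UPDATE d=11 (pending; pending now {d=11})
Op 5: ROLLBACK: discarded pending ['d']; in_txn=False
Op 6: BEGIN: in_txn=True, pending={}
Op 7: ROLLBACK: discarded pending []; in_txn=False
Op 8: UPDATE d=4 (auto-commit; committed d=4)
Op 9: UPDATE b=15 (auto-commit; committed b=15)
Op 10: UPDATE c=28 (auto-commit; committed c=28)
Op 11: BEGIN: in_txn=True, pending={}
Final committed: {b=15, c=28, d=4}

Answer: 15 28 4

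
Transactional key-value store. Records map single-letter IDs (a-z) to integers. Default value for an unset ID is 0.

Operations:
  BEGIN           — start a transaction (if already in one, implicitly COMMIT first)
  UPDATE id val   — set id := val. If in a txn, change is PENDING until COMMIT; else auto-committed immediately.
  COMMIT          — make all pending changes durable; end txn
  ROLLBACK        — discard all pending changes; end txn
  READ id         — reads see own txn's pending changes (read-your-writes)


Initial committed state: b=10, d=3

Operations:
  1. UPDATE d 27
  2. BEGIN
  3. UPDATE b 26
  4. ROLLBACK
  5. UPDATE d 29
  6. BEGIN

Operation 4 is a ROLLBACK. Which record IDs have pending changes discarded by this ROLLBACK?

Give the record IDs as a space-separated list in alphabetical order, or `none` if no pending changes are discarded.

Answer: b

Derivation:
Initial committed: {b=10, d=3}
Op 1: UPDATE d=27 (auto-commit; committed d=27)
Op 2: BEGIN: in_txn=True, pending={}
Op 3: UPDATE b=26 (pending; pending now {b=26})
Op 4: ROLLBACK: discarded pending ['b']; in_txn=False
Op 5: UPDATE d=29 (auto-commit; committed d=29)
Op 6: BEGIN: in_txn=True, pending={}
ROLLBACK at op 4 discards: ['b']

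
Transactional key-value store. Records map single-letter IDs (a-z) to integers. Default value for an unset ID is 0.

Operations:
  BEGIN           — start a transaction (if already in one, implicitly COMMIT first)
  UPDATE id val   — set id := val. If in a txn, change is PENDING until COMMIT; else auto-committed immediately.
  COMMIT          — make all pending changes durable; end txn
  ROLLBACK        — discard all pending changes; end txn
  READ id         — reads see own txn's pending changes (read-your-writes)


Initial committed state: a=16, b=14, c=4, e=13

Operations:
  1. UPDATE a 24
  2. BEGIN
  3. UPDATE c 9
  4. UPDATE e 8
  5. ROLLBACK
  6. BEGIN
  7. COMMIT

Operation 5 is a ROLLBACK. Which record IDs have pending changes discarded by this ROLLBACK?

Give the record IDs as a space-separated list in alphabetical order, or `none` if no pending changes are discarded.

Initial committed: {a=16, b=14, c=4, e=13}
Op 1: UPDATE a=24 (auto-commit; committed a=24)
Op 2: BEGIN: in_txn=True, pending={}
Op 3: UPDATE c=9 (pending; pending now {c=9})
Op 4: UPDATE e=8 (pending; pending now {c=9, e=8})
Op 5: ROLLBACK: discarded pending ['c', 'e']; in_txn=False
Op 6: BEGIN: in_txn=True, pending={}
Op 7: COMMIT: merged [] into committed; committed now {a=24, b=14, c=4, e=13}
ROLLBACK at op 5 discards: ['c', 'e']

Answer: c e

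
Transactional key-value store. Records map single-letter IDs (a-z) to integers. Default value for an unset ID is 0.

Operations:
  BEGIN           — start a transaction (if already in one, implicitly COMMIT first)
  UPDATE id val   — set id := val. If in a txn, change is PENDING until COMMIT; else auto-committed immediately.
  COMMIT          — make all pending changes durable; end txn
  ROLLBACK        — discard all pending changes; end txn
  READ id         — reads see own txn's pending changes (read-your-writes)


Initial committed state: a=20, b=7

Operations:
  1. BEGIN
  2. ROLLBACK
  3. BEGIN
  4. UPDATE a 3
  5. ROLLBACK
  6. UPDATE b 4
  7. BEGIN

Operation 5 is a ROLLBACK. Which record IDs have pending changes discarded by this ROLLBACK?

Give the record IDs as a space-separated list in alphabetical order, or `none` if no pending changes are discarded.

Answer: a

Derivation:
Initial committed: {a=20, b=7}
Op 1: BEGIN: in_txn=True, pending={}
Op 2: ROLLBACK: discarded pending []; in_txn=False
Op 3: BEGIN: in_txn=True, pending={}
Op 4: UPDATE a=3 (pending; pending now {a=3})
Op 5: ROLLBACK: discarded pending ['a']; in_txn=False
Op 6: UPDATE b=4 (auto-commit; committed b=4)
Op 7: BEGIN: in_txn=True, pending={}
ROLLBACK at op 5 discards: ['a']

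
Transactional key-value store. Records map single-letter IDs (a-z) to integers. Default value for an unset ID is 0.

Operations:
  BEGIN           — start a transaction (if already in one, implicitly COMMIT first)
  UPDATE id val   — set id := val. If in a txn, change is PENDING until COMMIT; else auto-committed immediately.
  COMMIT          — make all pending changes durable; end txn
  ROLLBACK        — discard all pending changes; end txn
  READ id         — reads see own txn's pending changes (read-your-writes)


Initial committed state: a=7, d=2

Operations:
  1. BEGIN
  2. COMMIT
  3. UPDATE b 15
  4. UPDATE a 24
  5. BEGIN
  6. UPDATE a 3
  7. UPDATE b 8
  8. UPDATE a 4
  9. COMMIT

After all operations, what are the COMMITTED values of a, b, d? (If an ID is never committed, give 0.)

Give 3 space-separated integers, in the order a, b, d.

Answer: 4 8 2

Derivation:
Initial committed: {a=7, d=2}
Op 1: BEGIN: in_txn=True, pending={}
Op 2: COMMIT: merged [] into committed; committed now {a=7, d=2}
Op 3: UPDATE b=15 (auto-commit; committed b=15)
Op 4: UPDATE a=24 (auto-commit; committed a=24)
Op 5: BEGIN: in_txn=True, pending={}
Op 6: UPDATE a=3 (pending; pending now {a=3})
Op 7: UPDATE b=8 (pending; pending now {a=3, b=8})
Op 8: UPDATE a=4 (pending; pending now {a=4, b=8})
Op 9: COMMIT: merged ['a', 'b'] into committed; committed now {a=4, b=8, d=2}
Final committed: {a=4, b=8, d=2}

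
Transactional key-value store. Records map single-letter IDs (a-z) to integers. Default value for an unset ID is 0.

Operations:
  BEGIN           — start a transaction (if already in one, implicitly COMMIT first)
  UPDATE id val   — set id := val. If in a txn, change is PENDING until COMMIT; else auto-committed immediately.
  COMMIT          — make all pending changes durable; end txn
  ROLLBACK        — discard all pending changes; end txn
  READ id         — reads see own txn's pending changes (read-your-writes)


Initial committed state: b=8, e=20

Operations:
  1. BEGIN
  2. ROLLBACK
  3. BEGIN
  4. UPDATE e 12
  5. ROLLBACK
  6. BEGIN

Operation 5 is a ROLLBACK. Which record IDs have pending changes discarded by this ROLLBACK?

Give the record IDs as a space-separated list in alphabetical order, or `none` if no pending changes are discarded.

Answer: e

Derivation:
Initial committed: {b=8, e=20}
Op 1: BEGIN: in_txn=True, pending={}
Op 2: ROLLBACK: discarded pending []; in_txn=False
Op 3: BEGIN: in_txn=True, pending={}
Op 4: UPDATE e=12 (pending; pending now {e=12})
Op 5: ROLLBACK: discarded pending ['e']; in_txn=False
Op 6: BEGIN: in_txn=True, pending={}
ROLLBACK at op 5 discards: ['e']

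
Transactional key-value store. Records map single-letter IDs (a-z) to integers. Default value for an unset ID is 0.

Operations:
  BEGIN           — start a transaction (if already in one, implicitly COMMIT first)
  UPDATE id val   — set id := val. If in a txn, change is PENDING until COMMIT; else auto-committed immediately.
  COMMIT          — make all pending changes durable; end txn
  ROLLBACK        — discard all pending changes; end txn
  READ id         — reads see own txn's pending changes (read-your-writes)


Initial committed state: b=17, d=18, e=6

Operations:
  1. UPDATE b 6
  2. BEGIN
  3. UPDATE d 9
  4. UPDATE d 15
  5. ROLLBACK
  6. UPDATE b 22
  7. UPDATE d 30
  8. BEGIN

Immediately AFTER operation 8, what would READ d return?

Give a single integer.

Answer: 30

Derivation:
Initial committed: {b=17, d=18, e=6}
Op 1: UPDATE b=6 (auto-commit; committed b=6)
Op 2: BEGIN: in_txn=True, pending={}
Op 3: UPDATE d=9 (pending; pending now {d=9})
Op 4: UPDATE d=15 (pending; pending now {d=15})
Op 5: ROLLBACK: discarded pending ['d']; in_txn=False
Op 6: UPDATE b=22 (auto-commit; committed b=22)
Op 7: UPDATE d=30 (auto-commit; committed d=30)
Op 8: BEGIN: in_txn=True, pending={}
After op 8: visible(d) = 30 (pending={}, committed={b=22, d=30, e=6})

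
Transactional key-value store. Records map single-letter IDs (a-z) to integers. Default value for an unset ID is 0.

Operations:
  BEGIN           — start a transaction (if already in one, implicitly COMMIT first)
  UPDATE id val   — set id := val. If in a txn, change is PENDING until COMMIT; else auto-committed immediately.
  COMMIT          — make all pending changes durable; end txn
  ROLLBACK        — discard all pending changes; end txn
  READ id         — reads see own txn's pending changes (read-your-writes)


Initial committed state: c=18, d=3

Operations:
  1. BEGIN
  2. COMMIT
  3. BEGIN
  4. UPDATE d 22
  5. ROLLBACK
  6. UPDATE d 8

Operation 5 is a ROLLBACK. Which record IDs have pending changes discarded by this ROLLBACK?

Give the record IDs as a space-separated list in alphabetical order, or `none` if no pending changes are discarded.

Answer: d

Derivation:
Initial committed: {c=18, d=3}
Op 1: BEGIN: in_txn=True, pending={}
Op 2: COMMIT: merged [] into committed; committed now {c=18, d=3}
Op 3: BEGIN: in_txn=True, pending={}
Op 4: UPDATE d=22 (pending; pending now {d=22})
Op 5: ROLLBACK: discarded pending ['d']; in_txn=False
Op 6: UPDATE d=8 (auto-commit; committed d=8)
ROLLBACK at op 5 discards: ['d']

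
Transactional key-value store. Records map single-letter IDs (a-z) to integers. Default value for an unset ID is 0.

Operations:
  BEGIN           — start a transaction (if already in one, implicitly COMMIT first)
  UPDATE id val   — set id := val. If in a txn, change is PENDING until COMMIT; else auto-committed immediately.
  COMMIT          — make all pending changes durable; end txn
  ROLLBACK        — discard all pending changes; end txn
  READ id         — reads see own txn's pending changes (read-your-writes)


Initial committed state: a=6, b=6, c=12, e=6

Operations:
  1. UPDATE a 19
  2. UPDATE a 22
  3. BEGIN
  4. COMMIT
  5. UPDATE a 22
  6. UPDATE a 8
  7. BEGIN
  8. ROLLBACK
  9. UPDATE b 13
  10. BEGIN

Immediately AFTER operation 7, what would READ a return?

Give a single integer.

Answer: 8

Derivation:
Initial committed: {a=6, b=6, c=12, e=6}
Op 1: UPDATE a=19 (auto-commit; committed a=19)
Op 2: UPDATE a=22 (auto-commit; committed a=22)
Op 3: BEGIN: in_txn=True, pending={}
Op 4: COMMIT: merged [] into committed; committed now {a=22, b=6, c=12, e=6}
Op 5: UPDATE a=22 (auto-commit; committed a=22)
Op 6: UPDATE a=8 (auto-commit; committed a=8)
Op 7: BEGIN: in_txn=True, pending={}
After op 7: visible(a) = 8 (pending={}, committed={a=8, b=6, c=12, e=6})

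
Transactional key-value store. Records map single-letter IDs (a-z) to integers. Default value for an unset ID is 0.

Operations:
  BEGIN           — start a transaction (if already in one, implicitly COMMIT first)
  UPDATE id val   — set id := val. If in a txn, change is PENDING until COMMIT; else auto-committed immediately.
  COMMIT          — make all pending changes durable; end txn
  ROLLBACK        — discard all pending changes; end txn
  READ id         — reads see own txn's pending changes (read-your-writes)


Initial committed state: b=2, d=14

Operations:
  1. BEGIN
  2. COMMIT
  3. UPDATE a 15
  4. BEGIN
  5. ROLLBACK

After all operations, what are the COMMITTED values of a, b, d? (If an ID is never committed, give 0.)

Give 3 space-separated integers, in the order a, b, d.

Initial committed: {b=2, d=14}
Op 1: BEGIN: in_txn=True, pending={}
Op 2: COMMIT: merged [] into committed; committed now {b=2, d=14}
Op 3: UPDATE a=15 (auto-commit; committed a=15)
Op 4: BEGIN: in_txn=True, pending={}
Op 5: ROLLBACK: discarded pending []; in_txn=False
Final committed: {a=15, b=2, d=14}

Answer: 15 2 14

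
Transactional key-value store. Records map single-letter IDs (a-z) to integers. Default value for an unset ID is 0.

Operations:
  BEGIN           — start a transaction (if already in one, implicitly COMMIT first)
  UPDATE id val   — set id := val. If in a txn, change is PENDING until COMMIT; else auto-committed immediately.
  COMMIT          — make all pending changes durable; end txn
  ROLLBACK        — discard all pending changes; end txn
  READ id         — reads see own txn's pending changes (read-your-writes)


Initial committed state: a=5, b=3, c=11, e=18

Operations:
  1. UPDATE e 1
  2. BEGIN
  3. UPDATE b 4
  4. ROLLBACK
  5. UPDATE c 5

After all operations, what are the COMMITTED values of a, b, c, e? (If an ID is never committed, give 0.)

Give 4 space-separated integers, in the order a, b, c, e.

Answer: 5 3 5 1

Derivation:
Initial committed: {a=5, b=3, c=11, e=18}
Op 1: UPDATE e=1 (auto-commit; committed e=1)
Op 2: BEGIN: in_txn=True, pending={}
Op 3: UPDATE b=4 (pending; pending now {b=4})
Op 4: ROLLBACK: discarded pending ['b']; in_txn=False
Op 5: UPDATE c=5 (auto-commit; committed c=5)
Final committed: {a=5, b=3, c=5, e=1}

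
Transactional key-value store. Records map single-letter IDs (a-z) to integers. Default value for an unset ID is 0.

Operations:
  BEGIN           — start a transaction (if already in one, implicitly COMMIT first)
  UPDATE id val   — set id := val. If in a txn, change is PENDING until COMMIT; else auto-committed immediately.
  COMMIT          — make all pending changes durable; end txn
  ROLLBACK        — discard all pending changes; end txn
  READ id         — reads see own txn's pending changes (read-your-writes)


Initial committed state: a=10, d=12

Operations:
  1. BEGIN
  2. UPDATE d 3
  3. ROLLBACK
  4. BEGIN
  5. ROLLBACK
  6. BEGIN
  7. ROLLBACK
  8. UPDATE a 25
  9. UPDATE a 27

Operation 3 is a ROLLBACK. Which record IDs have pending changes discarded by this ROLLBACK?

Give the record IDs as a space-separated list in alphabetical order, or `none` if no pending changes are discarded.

Initial committed: {a=10, d=12}
Op 1: BEGIN: in_txn=True, pending={}
Op 2: UPDATE d=3 (pending; pending now {d=3})
Op 3: ROLLBACK: discarded pending ['d']; in_txn=False
Op 4: BEGIN: in_txn=True, pending={}
Op 5: ROLLBACK: discarded pending []; in_txn=False
Op 6: BEGIN: in_txn=True, pending={}
Op 7: ROLLBACK: discarded pending []; in_txn=False
Op 8: UPDATE a=25 (auto-commit; committed a=25)
Op 9: UPDATE a=27 (auto-commit; committed a=27)
ROLLBACK at op 3 discards: ['d']

Answer: d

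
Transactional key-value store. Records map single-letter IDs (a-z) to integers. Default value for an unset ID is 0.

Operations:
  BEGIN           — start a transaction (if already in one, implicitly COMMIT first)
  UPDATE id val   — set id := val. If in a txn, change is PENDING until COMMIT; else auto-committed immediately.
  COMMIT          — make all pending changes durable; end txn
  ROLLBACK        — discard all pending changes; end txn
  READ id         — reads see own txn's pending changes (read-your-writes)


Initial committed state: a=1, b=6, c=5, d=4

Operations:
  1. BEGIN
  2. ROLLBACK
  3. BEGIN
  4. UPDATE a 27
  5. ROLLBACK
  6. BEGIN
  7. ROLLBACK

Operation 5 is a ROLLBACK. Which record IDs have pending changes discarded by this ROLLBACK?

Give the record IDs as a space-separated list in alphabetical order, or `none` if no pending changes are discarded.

Answer: a

Derivation:
Initial committed: {a=1, b=6, c=5, d=4}
Op 1: BEGIN: in_txn=True, pending={}
Op 2: ROLLBACK: discarded pending []; in_txn=False
Op 3: BEGIN: in_txn=True, pending={}
Op 4: UPDATE a=27 (pending; pending now {a=27})
Op 5: ROLLBACK: discarded pending ['a']; in_txn=False
Op 6: BEGIN: in_txn=True, pending={}
Op 7: ROLLBACK: discarded pending []; in_txn=False
ROLLBACK at op 5 discards: ['a']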